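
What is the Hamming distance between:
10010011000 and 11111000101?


XOR: 01101011101
Count of 1s: 7

7


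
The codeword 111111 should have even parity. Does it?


Number of 1s: 6

Yes, parity is correct (6 ones)


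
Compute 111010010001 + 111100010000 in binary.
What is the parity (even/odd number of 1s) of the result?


111010010001 = 3729
111100010000 = 3856
Sum = 7585 = 1110110100001
1s count = 7

odd parity (7 ones in 1110110100001)


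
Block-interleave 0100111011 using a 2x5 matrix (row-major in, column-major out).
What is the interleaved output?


Matrix:
  01001
  11011
Read columns: 0111000111

0111000111


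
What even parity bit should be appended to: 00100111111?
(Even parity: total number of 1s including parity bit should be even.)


Number of 1s in data: 7
Parity bit: 1

1


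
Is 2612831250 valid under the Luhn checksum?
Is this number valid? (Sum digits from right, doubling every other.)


Luhn sum = 29
29 mod 10 = 9

Invalid (Luhn sum mod 10 = 9)


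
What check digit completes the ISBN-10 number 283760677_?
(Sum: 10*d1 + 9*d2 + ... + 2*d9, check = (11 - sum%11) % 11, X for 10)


Weighted sum: 260
260 mod 11 = 7

Check digit: 4


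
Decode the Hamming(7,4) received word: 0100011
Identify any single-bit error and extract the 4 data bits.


Syndrome = 3: error at position 3

Data: 1011 (corrected bit 3)


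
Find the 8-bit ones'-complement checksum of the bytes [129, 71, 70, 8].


Sum = 278 mod 256 = 22
Complement = 233

233


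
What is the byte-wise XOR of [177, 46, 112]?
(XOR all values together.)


XOR chain: 177 ^ 46 ^ 112 = 239

239


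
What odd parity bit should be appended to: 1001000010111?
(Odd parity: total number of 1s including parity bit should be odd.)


Number of 1s in data: 6
Parity bit: 1

1


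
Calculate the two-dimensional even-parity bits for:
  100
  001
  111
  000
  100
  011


Row parities: 111010
Column parities: 101

Row P: 111010, Col P: 101, Corner: 0


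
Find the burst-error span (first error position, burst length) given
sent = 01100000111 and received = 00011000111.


XOR: 01111000000

Burst at position 1, length 4


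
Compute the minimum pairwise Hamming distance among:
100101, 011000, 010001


Comparing all pairs, minimum distance: 2
Can detect 1 errors, correct 0 errors

2


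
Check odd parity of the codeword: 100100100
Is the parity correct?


Number of 1s: 3

Yes, parity is correct (3 ones)


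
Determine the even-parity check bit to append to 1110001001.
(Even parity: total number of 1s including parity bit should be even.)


Number of 1s in data: 5
Parity bit: 1

1


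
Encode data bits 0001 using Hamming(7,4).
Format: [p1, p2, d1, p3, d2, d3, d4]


Parity bits: p1=1, p2=1, p3=1

1101001


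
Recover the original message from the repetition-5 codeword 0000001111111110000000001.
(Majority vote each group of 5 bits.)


Groups: 00000, 01111, 11111, 00000, 00001
Majority votes: 01100

01100


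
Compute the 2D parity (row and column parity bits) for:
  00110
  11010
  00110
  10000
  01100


Row parities: 01010
Column parities: 00110

Row P: 01010, Col P: 00110, Corner: 0


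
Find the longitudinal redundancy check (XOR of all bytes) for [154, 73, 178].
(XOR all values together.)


XOR chain: 154 ^ 73 ^ 178 = 97

97


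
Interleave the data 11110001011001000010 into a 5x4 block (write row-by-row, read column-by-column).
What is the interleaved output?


Matrix:
  1111
  0001
  0110
  0100
  0010
Read columns: 10000101101010111000

10000101101010111000


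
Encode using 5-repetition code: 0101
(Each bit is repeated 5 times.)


Each bit -> 5 copies

00000111110000011111


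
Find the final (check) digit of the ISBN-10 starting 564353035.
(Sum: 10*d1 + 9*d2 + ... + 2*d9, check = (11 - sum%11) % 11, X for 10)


Weighted sum: 221
221 mod 11 = 1

Check digit: X


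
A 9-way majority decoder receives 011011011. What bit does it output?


Ones: 6 out of 9
Threshold: 5

1 (6/9 voted 1)


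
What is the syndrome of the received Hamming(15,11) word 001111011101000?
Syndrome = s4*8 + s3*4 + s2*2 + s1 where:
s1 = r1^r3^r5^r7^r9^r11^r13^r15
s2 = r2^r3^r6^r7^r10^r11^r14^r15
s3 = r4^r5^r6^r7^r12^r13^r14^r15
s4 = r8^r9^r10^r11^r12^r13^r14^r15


s1=1, s2=1, s3=0, s4=0

Syndrome = 3 (error at position 3)


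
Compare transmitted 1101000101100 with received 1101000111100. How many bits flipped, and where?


XOR: 0000000010000

1 error(s) at position(s): 8


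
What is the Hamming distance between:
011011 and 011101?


XOR: 000110
Count of 1s: 2

2


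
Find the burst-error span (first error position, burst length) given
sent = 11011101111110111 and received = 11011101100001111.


XOR: 00000000011111000

Burst at position 9, length 5


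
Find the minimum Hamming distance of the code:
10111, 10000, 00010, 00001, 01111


Comparing all pairs, minimum distance: 2
Can detect 1 errors, correct 0 errors

2


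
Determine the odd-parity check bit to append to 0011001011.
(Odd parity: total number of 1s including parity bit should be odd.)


Number of 1s in data: 5
Parity bit: 0

0


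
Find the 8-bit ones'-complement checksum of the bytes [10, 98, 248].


Sum = 356 mod 256 = 100
Complement = 155

155


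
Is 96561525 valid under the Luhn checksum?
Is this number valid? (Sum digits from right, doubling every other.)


Luhn sum = 38
38 mod 10 = 8

Invalid (Luhn sum mod 10 = 8)


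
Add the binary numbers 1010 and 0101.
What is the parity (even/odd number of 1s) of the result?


1010 = 10
0101 = 5
Sum = 15 = 1111
1s count = 4

even parity (4 ones in 1111)


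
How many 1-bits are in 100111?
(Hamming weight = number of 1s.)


Counting 1s in 100111

4


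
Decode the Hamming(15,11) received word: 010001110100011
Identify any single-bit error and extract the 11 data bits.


Syndrome = 0: no error detected

Data: 00110100011 (no errors)


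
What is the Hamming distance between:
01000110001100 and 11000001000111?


XOR: 10000111001011
Count of 1s: 7

7


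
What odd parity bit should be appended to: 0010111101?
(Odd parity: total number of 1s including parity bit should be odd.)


Number of 1s in data: 6
Parity bit: 1

1


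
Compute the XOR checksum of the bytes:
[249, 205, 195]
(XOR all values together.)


XOR chain: 249 ^ 205 ^ 195 = 247

247


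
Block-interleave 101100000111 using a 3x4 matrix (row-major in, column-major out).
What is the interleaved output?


Matrix:
  1011
  0000
  0111
Read columns: 100001101101

100001101101


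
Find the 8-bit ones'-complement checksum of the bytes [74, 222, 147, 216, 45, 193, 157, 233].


Sum = 1287 mod 256 = 7
Complement = 248

248


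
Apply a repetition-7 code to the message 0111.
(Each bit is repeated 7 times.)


Each bit -> 7 copies

0000000111111111111111111111


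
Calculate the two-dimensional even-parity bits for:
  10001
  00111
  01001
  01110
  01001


Row parities: 01010
Column parities: 11000

Row P: 01010, Col P: 11000, Corner: 0


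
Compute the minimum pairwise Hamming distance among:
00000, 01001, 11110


Comparing all pairs, minimum distance: 2
Can detect 1 errors, correct 0 errors

2


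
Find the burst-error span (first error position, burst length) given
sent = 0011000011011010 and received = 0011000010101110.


XOR: 0000000001110100

Burst at position 9, length 5


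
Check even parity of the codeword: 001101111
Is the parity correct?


Number of 1s: 6

Yes, parity is correct (6 ones)


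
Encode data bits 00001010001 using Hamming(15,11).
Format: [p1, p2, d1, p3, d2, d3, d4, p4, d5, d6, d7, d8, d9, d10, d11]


Parity bits: p1=1, p2=0, p3=1, p4=1

100100011010001


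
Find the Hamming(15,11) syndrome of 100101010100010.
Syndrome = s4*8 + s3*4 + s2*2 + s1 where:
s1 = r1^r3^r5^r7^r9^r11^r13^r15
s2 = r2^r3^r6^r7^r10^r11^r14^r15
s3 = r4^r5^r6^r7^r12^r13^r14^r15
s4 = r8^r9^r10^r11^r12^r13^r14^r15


s1=1, s2=1, s3=1, s4=1

Syndrome = 15 (error at position 15)


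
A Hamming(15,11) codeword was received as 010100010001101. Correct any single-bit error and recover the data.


Syndrome = 0: no error detected

Data: 00000001101 (no errors)


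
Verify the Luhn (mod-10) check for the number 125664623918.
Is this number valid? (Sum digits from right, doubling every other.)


Luhn sum = 48
48 mod 10 = 8

Invalid (Luhn sum mod 10 = 8)


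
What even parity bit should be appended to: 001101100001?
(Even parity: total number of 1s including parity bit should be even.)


Number of 1s in data: 5
Parity bit: 1

1


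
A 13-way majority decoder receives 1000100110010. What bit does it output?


Ones: 5 out of 13
Threshold: 7

0 (5/13 voted 1)


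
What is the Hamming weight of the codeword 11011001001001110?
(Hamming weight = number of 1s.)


Counting 1s in 11011001001001110

9


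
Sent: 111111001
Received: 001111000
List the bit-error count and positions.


XOR: 110000001

3 error(s) at position(s): 0, 1, 8


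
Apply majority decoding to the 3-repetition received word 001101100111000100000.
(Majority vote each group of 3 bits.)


Groups: 001, 101, 100, 111, 000, 100, 000
Majority votes: 0101000

0101000


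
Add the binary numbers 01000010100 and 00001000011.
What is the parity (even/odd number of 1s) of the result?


01000010100 = 532
00001000011 = 67
Sum = 599 = 1001010111
1s count = 6

even parity (6 ones in 1001010111)


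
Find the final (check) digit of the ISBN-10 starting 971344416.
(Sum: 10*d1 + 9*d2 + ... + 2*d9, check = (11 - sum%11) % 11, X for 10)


Weighted sum: 257
257 mod 11 = 4

Check digit: 7


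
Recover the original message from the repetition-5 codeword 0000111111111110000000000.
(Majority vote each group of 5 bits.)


Groups: 00001, 11111, 11111, 00000, 00000
Majority votes: 01100

01100


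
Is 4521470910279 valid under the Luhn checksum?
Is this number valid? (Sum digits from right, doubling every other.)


Luhn sum = 44
44 mod 10 = 4

Invalid (Luhn sum mod 10 = 4)


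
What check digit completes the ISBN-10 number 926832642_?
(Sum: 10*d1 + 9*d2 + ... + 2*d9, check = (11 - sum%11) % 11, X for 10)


Weighted sum: 280
280 mod 11 = 5

Check digit: 6


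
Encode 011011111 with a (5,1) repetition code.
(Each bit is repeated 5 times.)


Each bit -> 5 copies

000001111111111000001111111111111111111111111


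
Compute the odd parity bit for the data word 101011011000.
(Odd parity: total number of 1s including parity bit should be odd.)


Number of 1s in data: 6
Parity bit: 1

1


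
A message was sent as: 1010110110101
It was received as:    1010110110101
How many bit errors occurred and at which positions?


XOR: 0000000000000

0 errors (received matches sent)


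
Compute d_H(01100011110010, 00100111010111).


XOR: 01000100100101
Count of 1s: 5

5


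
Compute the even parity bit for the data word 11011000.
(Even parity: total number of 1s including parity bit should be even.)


Number of 1s in data: 4
Parity bit: 0

0


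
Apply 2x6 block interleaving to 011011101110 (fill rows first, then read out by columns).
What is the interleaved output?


Matrix:
  011011
  101110
Read columns: 011011011110

011011011110


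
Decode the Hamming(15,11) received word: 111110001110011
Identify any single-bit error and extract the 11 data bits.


Syndrome = 8: error at position 8

Data: 11001110011 (corrected bit 8)


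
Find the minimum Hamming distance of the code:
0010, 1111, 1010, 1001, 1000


Comparing all pairs, minimum distance: 1
Can detect 0 errors, correct 0 errors

1


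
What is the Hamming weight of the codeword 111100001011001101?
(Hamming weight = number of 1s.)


Counting 1s in 111100001011001101

10


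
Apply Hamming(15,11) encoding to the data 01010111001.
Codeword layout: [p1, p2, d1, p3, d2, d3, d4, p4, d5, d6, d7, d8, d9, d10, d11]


Parity bits: p1=0, p2=0, p3=0, p4=0

000010100111001


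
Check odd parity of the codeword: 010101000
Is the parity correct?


Number of 1s: 3

Yes, parity is correct (3 ones)


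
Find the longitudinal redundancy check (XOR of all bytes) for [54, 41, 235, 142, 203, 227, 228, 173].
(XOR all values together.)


XOR chain: 54 ^ 41 ^ 235 ^ 142 ^ 203 ^ 227 ^ 228 ^ 173 = 27

27


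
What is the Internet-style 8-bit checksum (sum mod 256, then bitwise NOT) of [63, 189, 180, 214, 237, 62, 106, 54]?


Sum = 1105 mod 256 = 81
Complement = 174

174


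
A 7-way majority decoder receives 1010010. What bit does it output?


Ones: 3 out of 7
Threshold: 4

0 (3/7 voted 1)


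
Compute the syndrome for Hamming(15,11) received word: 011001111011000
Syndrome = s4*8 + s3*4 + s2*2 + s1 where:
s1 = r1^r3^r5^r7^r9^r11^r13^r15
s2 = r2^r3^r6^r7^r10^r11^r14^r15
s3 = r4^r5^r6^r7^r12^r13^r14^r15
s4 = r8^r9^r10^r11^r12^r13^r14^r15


s1=0, s2=1, s3=1, s4=0

Syndrome = 6 (error at position 6)


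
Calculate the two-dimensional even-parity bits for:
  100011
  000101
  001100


Row parities: 100
Column parities: 101010

Row P: 100, Col P: 101010, Corner: 1


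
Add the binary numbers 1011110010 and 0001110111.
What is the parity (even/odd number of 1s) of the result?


1011110010 = 754
0001110111 = 119
Sum = 873 = 1101101001
1s count = 6

even parity (6 ones in 1101101001)


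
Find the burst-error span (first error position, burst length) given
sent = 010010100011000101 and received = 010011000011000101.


XOR: 000001100000000000

Burst at position 5, length 2


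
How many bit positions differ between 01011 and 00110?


XOR: 01101
Count of 1s: 3

3


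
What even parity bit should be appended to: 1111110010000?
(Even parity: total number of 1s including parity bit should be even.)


Number of 1s in data: 7
Parity bit: 1

1


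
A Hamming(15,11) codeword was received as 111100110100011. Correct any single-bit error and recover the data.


Syndrome = 0: no error detected

Data: 10010100011 (no errors)


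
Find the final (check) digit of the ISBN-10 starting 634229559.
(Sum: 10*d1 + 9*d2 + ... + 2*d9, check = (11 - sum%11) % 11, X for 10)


Weighted sum: 243
243 mod 11 = 1

Check digit: X


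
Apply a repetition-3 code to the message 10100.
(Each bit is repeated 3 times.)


Each bit -> 3 copies

111000111000000


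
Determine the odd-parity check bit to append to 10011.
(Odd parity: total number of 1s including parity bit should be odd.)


Number of 1s in data: 3
Parity bit: 0

0


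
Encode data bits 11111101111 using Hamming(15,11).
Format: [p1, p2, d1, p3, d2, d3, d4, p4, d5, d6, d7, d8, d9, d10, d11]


Parity bits: p1=0, p2=0, p3=1, p4=0

001111101101111


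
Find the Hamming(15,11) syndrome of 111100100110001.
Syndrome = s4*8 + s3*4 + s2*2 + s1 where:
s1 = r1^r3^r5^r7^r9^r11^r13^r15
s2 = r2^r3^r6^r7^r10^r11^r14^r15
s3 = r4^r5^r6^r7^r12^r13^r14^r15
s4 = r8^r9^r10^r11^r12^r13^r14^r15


s1=1, s2=0, s3=1, s4=1

Syndrome = 13 (error at position 13)


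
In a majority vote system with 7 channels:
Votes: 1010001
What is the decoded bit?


Ones: 3 out of 7
Threshold: 4

0 (3/7 voted 1)


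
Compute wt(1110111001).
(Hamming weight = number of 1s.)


Counting 1s in 1110111001

7


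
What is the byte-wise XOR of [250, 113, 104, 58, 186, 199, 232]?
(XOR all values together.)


XOR chain: 250 ^ 113 ^ 104 ^ 58 ^ 186 ^ 199 ^ 232 = 76

76


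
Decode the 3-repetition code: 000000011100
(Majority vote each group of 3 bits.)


Groups: 000, 000, 011, 100
Majority votes: 0010

0010


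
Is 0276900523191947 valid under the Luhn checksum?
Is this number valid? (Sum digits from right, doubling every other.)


Luhn sum = 71
71 mod 10 = 1

Invalid (Luhn sum mod 10 = 1)


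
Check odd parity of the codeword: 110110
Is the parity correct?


Number of 1s: 4

No, parity error (4 ones)


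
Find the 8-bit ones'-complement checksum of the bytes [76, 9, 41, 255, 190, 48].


Sum = 619 mod 256 = 107
Complement = 148

148


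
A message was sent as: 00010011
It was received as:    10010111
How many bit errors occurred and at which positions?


XOR: 10000100

2 error(s) at position(s): 0, 5


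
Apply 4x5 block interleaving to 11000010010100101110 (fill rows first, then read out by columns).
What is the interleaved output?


Matrix:
  11000
  01001
  01001
  01110
Read columns: 10001111000100010110

10001111000100010110


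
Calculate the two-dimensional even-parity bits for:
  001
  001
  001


Row parities: 111
Column parities: 001

Row P: 111, Col P: 001, Corner: 1


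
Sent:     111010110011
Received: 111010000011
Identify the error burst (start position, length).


XOR: 000000110000

Burst at position 6, length 2


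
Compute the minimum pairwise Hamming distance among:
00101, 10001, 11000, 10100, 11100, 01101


Comparing all pairs, minimum distance: 1
Can detect 0 errors, correct 0 errors

1


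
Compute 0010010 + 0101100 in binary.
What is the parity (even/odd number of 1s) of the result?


0010010 = 18
0101100 = 44
Sum = 62 = 111110
1s count = 5

odd parity (5 ones in 111110)


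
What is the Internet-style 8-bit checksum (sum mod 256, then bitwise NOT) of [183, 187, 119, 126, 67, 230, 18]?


Sum = 930 mod 256 = 162
Complement = 93

93


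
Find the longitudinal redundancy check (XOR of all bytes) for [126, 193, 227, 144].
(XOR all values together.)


XOR chain: 126 ^ 193 ^ 227 ^ 144 = 204

204


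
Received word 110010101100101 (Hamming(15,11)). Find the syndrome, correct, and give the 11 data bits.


Syndrome = 0: no error detected

Data: 01011100101 (no errors)


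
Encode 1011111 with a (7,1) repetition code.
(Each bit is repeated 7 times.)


Each bit -> 7 copies

1111111000000011111111111111111111111111111111111


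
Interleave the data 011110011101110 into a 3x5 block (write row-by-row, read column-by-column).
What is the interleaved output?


Matrix:
  01111
  00111
  01110
Read columns: 000101111111110

000101111111110


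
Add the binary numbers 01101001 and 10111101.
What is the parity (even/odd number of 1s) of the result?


01101001 = 105
10111101 = 189
Sum = 294 = 100100110
1s count = 4

even parity (4 ones in 100100110)


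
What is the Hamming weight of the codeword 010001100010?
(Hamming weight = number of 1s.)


Counting 1s in 010001100010

4


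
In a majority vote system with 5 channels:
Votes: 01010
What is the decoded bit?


Ones: 2 out of 5
Threshold: 3

0 (2/5 voted 1)


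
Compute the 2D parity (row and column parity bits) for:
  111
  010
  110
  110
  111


Row parities: 11001
Column parities: 010

Row P: 11001, Col P: 010, Corner: 1


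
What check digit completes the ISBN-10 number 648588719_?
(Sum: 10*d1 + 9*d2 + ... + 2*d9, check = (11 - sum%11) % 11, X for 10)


Weighted sum: 332
332 mod 11 = 2

Check digit: 9


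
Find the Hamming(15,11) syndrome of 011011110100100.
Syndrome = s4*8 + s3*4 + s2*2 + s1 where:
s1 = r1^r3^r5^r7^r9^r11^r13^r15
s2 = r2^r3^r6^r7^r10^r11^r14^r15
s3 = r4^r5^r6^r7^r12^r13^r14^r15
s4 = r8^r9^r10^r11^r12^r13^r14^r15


s1=0, s2=1, s3=0, s4=1

Syndrome = 10 (error at position 10)


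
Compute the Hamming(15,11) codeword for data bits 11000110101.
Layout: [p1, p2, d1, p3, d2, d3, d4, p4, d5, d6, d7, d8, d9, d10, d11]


Parity bits: p1=1, p2=0, p3=1, p4=0

101110000110101


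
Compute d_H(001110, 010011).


XOR: 011101
Count of 1s: 4

4


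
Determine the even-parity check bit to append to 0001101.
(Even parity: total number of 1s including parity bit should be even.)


Number of 1s in data: 3
Parity bit: 1

1


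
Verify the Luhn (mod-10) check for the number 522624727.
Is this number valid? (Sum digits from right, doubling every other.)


Luhn sum = 42
42 mod 10 = 2

Invalid (Luhn sum mod 10 = 2)


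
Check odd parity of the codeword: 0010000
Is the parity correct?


Number of 1s: 1

Yes, parity is correct (1 ones)


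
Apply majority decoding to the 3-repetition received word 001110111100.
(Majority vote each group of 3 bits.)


Groups: 001, 110, 111, 100
Majority votes: 0110

0110


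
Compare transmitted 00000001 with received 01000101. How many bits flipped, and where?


XOR: 01000100

2 error(s) at position(s): 1, 5


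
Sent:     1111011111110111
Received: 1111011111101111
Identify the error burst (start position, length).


XOR: 0000000000011000

Burst at position 11, length 2


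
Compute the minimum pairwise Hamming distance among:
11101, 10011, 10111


Comparing all pairs, minimum distance: 1
Can detect 0 errors, correct 0 errors

1


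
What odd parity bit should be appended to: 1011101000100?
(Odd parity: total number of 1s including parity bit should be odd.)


Number of 1s in data: 6
Parity bit: 1

1


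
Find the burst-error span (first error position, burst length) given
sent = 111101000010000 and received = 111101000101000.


XOR: 000000000111000

Burst at position 9, length 3


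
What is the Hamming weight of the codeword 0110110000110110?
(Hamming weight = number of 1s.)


Counting 1s in 0110110000110110

8


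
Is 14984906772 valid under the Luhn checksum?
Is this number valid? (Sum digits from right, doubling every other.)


Luhn sum = 55
55 mod 10 = 5

Invalid (Luhn sum mod 10 = 5)


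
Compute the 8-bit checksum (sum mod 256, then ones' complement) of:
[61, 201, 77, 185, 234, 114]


Sum = 872 mod 256 = 104
Complement = 151

151


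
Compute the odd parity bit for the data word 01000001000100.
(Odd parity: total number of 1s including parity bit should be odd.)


Number of 1s in data: 3
Parity bit: 0

0


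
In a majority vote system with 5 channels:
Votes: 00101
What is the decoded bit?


Ones: 2 out of 5
Threshold: 3

0 (2/5 voted 1)


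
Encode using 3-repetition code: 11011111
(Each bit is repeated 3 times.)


Each bit -> 3 copies

111111000111111111111111


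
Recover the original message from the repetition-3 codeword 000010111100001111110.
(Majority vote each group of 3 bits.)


Groups: 000, 010, 111, 100, 001, 111, 110
Majority votes: 0010011

0010011


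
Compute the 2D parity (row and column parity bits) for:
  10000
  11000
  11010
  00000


Row parities: 1010
Column parities: 10010

Row P: 1010, Col P: 10010, Corner: 0


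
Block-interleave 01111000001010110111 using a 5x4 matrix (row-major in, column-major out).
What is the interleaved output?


Matrix:
  0111
  1000
  0010
  1011
  0111
Read columns: 01010100011011110011

01010100011011110011


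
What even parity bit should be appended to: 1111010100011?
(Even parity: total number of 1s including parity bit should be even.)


Number of 1s in data: 8
Parity bit: 0

0


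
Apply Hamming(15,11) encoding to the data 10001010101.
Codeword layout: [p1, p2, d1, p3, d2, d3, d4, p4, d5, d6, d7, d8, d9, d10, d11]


Parity bits: p1=1, p2=1, p3=0, p4=0

111000001010101


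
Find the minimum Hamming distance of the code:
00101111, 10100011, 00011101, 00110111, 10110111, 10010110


Comparing all pairs, minimum distance: 1
Can detect 0 errors, correct 0 errors

1


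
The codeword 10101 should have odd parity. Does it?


Number of 1s: 3

Yes, parity is correct (3 ones)


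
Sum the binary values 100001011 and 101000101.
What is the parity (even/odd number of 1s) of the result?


100001011 = 267
101000101 = 325
Sum = 592 = 1001010000
1s count = 3

odd parity (3 ones in 1001010000)


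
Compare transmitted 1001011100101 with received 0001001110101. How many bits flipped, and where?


XOR: 1000010010000

3 error(s) at position(s): 0, 5, 8


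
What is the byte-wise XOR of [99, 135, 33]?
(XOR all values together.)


XOR chain: 99 ^ 135 ^ 33 = 197

197


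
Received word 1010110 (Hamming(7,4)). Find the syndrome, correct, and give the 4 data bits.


Syndrome = 1: error at position 1

Data: 1110 (corrected bit 1)


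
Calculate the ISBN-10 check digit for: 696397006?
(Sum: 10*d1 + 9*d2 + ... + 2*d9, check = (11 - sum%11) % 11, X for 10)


Weighted sum: 311
311 mod 11 = 3

Check digit: 8


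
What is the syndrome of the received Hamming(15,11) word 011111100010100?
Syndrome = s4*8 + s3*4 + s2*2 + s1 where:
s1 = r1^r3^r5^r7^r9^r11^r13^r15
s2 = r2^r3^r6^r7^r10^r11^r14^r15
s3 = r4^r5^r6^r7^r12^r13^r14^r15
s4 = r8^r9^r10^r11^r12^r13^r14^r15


s1=1, s2=1, s3=1, s4=0

Syndrome = 7 (error at position 7)


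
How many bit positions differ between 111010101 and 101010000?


XOR: 010000101
Count of 1s: 3

3


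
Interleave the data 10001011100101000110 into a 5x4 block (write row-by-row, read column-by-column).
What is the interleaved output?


Matrix:
  1000
  1011
  1001
  0100
  0110
Read columns: 11100000110100101100

11100000110100101100


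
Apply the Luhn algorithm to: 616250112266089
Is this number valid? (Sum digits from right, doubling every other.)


Luhn sum = 57
57 mod 10 = 7

Invalid (Luhn sum mod 10 = 7)


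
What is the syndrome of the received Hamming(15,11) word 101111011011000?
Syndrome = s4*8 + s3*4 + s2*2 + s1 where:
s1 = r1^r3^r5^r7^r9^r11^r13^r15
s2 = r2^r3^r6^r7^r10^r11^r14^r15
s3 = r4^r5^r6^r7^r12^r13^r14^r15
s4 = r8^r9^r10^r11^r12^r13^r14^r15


s1=1, s2=1, s3=0, s4=0

Syndrome = 3 (error at position 3)


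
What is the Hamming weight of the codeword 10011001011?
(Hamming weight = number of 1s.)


Counting 1s in 10011001011

6


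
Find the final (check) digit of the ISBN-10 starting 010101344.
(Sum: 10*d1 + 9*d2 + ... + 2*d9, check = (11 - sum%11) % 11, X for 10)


Weighted sum: 53
53 mod 11 = 9

Check digit: 2


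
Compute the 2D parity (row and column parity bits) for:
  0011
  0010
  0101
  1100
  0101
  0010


Row parities: 010001
Column parities: 1111

Row P: 010001, Col P: 1111, Corner: 0


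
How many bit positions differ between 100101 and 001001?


XOR: 101100
Count of 1s: 3

3


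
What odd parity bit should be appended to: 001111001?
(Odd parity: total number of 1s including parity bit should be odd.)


Number of 1s in data: 5
Parity bit: 0

0


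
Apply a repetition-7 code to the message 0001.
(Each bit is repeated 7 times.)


Each bit -> 7 copies

0000000000000000000001111111


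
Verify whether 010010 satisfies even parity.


Number of 1s: 2

Yes, parity is correct (2 ones)


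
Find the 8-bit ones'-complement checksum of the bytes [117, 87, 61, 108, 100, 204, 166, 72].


Sum = 915 mod 256 = 147
Complement = 108

108


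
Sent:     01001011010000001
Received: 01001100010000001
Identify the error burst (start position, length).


XOR: 00000111000000000

Burst at position 5, length 3


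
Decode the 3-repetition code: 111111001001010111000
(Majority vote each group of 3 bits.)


Groups: 111, 111, 001, 001, 010, 111, 000
Majority votes: 1100010

1100010


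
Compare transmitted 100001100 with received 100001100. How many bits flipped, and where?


XOR: 000000000

0 errors (received matches sent)


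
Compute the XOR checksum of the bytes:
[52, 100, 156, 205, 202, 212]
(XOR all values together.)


XOR chain: 52 ^ 100 ^ 156 ^ 205 ^ 202 ^ 212 = 31

31


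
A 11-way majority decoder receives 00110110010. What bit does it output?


Ones: 5 out of 11
Threshold: 6

0 (5/11 voted 1)


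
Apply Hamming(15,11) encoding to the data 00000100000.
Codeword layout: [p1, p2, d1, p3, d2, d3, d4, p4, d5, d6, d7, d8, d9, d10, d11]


Parity bits: p1=0, p2=1, p3=0, p4=1

010000010100000


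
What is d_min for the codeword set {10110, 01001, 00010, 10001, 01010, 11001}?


Comparing all pairs, minimum distance: 1
Can detect 0 errors, correct 0 errors

1


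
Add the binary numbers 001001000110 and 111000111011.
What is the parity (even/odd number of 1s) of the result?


001001000110 = 582
111000111011 = 3643
Sum = 4225 = 1000010000001
1s count = 3

odd parity (3 ones in 1000010000001)


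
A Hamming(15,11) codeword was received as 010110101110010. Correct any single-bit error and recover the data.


Syndrome = 2: error at position 2

Data: 01011110010 (corrected bit 2)


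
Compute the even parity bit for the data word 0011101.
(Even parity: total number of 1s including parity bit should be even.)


Number of 1s in data: 4
Parity bit: 0

0


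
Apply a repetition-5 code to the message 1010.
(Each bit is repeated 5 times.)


Each bit -> 5 copies

11111000001111100000


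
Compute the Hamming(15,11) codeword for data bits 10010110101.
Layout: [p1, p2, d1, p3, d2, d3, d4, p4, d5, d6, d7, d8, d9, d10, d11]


Parity bits: p1=1, p2=1, p3=1, p4=0

111100100110101


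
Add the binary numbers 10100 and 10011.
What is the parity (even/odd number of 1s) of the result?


10100 = 20
10011 = 19
Sum = 39 = 100111
1s count = 4

even parity (4 ones in 100111)


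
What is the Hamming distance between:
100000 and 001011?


XOR: 101011
Count of 1s: 4

4


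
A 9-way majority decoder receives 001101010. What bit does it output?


Ones: 4 out of 9
Threshold: 5

0 (4/9 voted 1)


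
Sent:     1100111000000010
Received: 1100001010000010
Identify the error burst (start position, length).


XOR: 0000110010000000

Burst at position 4, length 5


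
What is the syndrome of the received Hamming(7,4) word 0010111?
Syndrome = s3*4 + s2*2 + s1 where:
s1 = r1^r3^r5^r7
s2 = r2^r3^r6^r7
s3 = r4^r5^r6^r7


s1=1, s2=1, s3=1

Syndrome = 7 (error at position 7)


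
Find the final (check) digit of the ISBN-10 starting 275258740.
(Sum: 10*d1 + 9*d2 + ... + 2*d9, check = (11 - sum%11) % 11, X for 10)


Weighted sum: 247
247 mod 11 = 5

Check digit: 6


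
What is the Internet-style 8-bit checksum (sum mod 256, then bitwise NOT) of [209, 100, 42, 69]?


Sum = 420 mod 256 = 164
Complement = 91

91


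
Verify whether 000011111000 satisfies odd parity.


Number of 1s: 5

Yes, parity is correct (5 ones)


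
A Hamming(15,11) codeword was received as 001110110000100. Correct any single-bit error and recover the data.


Syndrome = 0: no error detected

Data: 11010000100 (no errors)


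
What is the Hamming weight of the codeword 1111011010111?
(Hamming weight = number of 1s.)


Counting 1s in 1111011010111

10


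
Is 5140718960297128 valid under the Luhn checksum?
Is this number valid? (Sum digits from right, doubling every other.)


Luhn sum = 66
66 mod 10 = 6

Invalid (Luhn sum mod 10 = 6)


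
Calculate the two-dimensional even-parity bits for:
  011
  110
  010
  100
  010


Row parities: 00111
Column parities: 001

Row P: 00111, Col P: 001, Corner: 1


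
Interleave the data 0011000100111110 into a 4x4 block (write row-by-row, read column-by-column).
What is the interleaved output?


Matrix:
  0011
  0001
  0011
  1110
Read columns: 0001000110111110

0001000110111110


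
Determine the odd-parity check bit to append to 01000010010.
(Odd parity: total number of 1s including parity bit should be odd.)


Number of 1s in data: 3
Parity bit: 0

0


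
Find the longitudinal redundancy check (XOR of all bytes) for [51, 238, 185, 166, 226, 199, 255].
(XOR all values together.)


XOR chain: 51 ^ 238 ^ 185 ^ 166 ^ 226 ^ 199 ^ 255 = 24

24


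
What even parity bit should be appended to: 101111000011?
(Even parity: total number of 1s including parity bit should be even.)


Number of 1s in data: 7
Parity bit: 1

1


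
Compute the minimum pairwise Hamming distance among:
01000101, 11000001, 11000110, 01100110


Comparing all pairs, minimum distance: 2
Can detect 1 errors, correct 0 errors

2


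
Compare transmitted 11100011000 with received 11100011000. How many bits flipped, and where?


XOR: 00000000000

0 errors (received matches sent)


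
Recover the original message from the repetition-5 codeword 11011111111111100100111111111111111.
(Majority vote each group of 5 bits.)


Groups: 11011, 11111, 11111, 00100, 11111, 11111, 11111
Majority votes: 1110111

1110111


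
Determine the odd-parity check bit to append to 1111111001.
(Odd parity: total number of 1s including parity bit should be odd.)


Number of 1s in data: 8
Parity bit: 1

1


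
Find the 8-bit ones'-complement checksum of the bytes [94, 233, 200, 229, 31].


Sum = 787 mod 256 = 19
Complement = 236

236


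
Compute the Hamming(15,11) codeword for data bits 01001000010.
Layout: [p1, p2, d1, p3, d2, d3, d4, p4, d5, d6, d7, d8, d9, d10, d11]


Parity bits: p1=0, p2=1, p3=0, p4=0

010010001000010


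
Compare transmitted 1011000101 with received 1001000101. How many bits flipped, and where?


XOR: 0010000000

1 error(s) at position(s): 2


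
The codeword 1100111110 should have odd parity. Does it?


Number of 1s: 7

Yes, parity is correct (7 ones)


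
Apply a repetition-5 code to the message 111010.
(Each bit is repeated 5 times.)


Each bit -> 5 copies

111111111111111000001111100000


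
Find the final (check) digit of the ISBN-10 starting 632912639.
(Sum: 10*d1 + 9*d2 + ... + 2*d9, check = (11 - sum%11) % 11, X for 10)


Weighted sum: 233
233 mod 11 = 2

Check digit: 9


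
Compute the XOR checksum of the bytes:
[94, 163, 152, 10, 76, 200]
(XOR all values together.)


XOR chain: 94 ^ 163 ^ 152 ^ 10 ^ 76 ^ 200 = 235

235


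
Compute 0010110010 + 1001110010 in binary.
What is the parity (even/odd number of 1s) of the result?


0010110010 = 178
1001110010 = 626
Sum = 804 = 1100100100
1s count = 4

even parity (4 ones in 1100100100)


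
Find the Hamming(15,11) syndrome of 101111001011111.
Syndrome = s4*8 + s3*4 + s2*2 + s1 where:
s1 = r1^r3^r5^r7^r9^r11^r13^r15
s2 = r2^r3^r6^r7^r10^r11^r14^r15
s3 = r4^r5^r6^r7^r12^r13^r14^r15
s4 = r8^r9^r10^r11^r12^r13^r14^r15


s1=1, s2=1, s3=1, s4=0

Syndrome = 7 (error at position 7)


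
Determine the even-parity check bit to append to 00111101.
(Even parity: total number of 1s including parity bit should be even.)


Number of 1s in data: 5
Parity bit: 1

1


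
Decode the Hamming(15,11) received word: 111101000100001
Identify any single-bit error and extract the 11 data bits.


Syndrome = 7: error at position 7

Data: 10110100001 (corrected bit 7)


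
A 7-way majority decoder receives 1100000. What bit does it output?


Ones: 2 out of 7
Threshold: 4

0 (2/7 voted 1)


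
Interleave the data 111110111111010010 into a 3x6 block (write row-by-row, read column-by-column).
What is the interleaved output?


Matrix:
  111110
  111111
  010010
Read columns: 110111110110111010

110111110110111010


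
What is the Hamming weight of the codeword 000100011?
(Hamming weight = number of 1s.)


Counting 1s in 000100011

3


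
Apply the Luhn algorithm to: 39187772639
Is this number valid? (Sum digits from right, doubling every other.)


Luhn sum = 64
64 mod 10 = 4

Invalid (Luhn sum mod 10 = 4)


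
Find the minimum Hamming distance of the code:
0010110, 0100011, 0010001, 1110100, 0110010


Comparing all pairs, minimum distance: 2
Can detect 1 errors, correct 0 errors

2


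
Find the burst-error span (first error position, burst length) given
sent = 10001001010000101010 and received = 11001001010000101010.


XOR: 01000000000000000000

Burst at position 1, length 1


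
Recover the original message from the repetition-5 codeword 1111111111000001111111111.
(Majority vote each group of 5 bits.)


Groups: 11111, 11111, 00000, 11111, 11111
Majority votes: 11011

11011


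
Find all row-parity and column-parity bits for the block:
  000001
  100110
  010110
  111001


Row parities: 1110
Column parities: 001000

Row P: 1110, Col P: 001000, Corner: 1


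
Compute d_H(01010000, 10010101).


XOR: 11000101
Count of 1s: 4

4


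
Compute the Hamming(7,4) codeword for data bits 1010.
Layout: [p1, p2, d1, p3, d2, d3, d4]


Parity bits: p1=1, p2=0, p3=1

1011010


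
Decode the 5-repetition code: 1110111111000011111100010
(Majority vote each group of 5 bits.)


Groups: 11101, 11111, 00001, 11111, 00010
Majority votes: 11010

11010


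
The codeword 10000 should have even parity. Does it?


Number of 1s: 1

No, parity error (1 ones)


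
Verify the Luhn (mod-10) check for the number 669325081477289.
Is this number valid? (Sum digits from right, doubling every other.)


Luhn sum = 73
73 mod 10 = 3

Invalid (Luhn sum mod 10 = 3)


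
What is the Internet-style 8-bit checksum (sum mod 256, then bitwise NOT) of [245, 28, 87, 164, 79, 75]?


Sum = 678 mod 256 = 166
Complement = 89

89


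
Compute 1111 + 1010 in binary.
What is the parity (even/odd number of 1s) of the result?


1111 = 15
1010 = 10
Sum = 25 = 11001
1s count = 3

odd parity (3 ones in 11001)


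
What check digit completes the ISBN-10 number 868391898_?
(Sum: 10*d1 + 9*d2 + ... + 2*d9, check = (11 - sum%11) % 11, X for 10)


Weighted sum: 353
353 mod 11 = 1

Check digit: X


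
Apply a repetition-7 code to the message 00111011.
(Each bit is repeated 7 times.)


Each bit -> 7 copies

00000000000000111111111111111111111000000011111111111111


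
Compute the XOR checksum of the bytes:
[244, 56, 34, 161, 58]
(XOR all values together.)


XOR chain: 244 ^ 56 ^ 34 ^ 161 ^ 58 = 117

117


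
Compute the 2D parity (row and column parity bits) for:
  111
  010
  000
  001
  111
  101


Row parities: 110110
Column parities: 110

Row P: 110110, Col P: 110, Corner: 0


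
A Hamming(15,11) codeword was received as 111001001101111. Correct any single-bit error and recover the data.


Syndrome = 5: error at position 5

Data: 11101101111 (corrected bit 5)


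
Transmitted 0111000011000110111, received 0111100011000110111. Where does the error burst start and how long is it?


XOR: 0000100000000000000

Burst at position 4, length 1


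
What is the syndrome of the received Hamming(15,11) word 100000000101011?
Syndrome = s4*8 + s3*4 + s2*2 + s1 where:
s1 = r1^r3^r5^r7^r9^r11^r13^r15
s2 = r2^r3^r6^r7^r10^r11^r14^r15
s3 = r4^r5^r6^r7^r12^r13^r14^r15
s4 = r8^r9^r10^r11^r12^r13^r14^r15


s1=0, s2=1, s3=1, s4=0

Syndrome = 6 (error at position 6)


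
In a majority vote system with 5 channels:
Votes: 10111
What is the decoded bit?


Ones: 4 out of 5
Threshold: 3

1 (4/5 voted 1)


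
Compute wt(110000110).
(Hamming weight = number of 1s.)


Counting 1s in 110000110

4


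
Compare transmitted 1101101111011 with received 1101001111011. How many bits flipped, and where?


XOR: 0000100000000

1 error(s) at position(s): 4


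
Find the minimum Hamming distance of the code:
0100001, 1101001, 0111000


Comparing all pairs, minimum distance: 2
Can detect 1 errors, correct 0 errors

2


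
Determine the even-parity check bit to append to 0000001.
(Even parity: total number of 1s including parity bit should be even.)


Number of 1s in data: 1
Parity bit: 1

1


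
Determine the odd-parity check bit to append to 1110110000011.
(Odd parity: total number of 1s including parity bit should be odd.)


Number of 1s in data: 7
Parity bit: 0

0


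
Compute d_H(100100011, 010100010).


XOR: 110000001
Count of 1s: 3

3


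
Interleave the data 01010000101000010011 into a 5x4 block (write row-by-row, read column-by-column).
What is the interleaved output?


Matrix:
  0101
  0000
  1010
  0001
  0011
Read columns: 00100100000010110011

00100100000010110011


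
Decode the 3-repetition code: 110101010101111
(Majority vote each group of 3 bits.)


Groups: 110, 101, 010, 101, 111
Majority votes: 11011

11011
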